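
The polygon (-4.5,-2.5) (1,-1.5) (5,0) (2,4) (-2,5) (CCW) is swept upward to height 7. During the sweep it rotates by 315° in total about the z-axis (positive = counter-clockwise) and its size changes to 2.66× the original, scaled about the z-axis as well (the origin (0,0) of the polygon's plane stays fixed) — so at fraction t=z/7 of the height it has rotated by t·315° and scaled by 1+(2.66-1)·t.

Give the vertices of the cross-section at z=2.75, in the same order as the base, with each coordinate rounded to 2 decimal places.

t = z/height = 2.75/7 = 0.392857
s = 1 + (scale-1)·z/height = 1 + (2.66-1)·2.75/7 = 1.652143
θ = twist·z/height = 315°·2.75/7 = 123.7500° = 2.159845 rad
cos θ = -0.555570, sin θ = 0.831470 (intermediates below are computed at full precision and shown rounded to 5 d.p.)
v1: (-4.5,-2.5) → rotate → (4.57874,-2.35269) → ×s → (7.56473,-3.88698) → (7.56,-3.89)
v2: (1,-1.5) → rotate → (0.69163,1.66482) → ×s → (1.14268,2.75053) → (1.14,2.75)
v3: (5,0) → rotate → (-2.77785,4.15735) → ×s → (-4.58941,6.86853) → (-4.59,6.87)
v4: (2,4) → rotate → (-4.43702,-0.55934) → ×s → (-7.33059,-0.92411) → (-7.33,-0.92)
v5: (-2,5) → rotate → (-3.04621,-4.44079) → ×s → (-5.03277,-7.33682) → (-5.03,-7.34)

Cross-section at z=2.75: (7.56,-3.89) (1.14,2.75) (-4.59,6.87) (-7.33,-0.92) (-5.03,-7.34)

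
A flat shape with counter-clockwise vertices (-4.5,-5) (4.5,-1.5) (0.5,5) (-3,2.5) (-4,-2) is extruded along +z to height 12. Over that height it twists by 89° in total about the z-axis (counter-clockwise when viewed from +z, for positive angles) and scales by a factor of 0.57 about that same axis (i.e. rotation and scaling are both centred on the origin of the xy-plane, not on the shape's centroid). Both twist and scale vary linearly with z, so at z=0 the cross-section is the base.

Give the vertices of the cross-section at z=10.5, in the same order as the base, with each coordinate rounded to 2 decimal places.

t = z/height = 10.5/12 = 0.875
s = 1 + (scale-1)·z/height = 1 + (0.57-1)·10.5/12 = 0.623750
θ = twist·z/height = 89°·10.5/12 = 77.8750° = 1.359175 rad
cos θ = 0.210045, sin θ = 0.977692 (intermediates below are computed at full precision and shown rounded to 5 d.p.)
v1: (-4.5,-5) → rotate → (3.94326,-5.44984) → ×s → (2.45961,-3.39934) → (2.46,-3.40)
v2: (4.5,-1.5) → rotate → (2.41174,4.08454) → ×s → (1.50432,2.54773) → (1.50,2.55)
v3: (0.5,5) → rotate → (-4.78344,1.53907) → ×s → (-2.98367,0.96000) → (-2.98,0.96)
v4: (-3,2.5) → rotate → (-3.07436,-2.40796) → ×s → (-1.91764,-1.50197) → (-1.92,-1.50)
v5: (-4,-2) → rotate → (1.11520,-4.33086) → ×s → (0.69561,-2.70137) → (0.70,-2.70)

Cross-section at z=10.5: (2.46,-3.40) (1.50,2.55) (-2.98,0.96) (-1.92,-1.50) (0.70,-2.70)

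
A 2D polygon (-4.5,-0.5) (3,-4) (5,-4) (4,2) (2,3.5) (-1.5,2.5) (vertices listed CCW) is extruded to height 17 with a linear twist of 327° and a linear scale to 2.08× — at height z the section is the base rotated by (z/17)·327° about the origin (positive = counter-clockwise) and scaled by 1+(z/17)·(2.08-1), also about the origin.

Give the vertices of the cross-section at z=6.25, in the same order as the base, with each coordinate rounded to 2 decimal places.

t = z/height = 6.25/17 = 0.367647
s = 1 + (scale-1)·z/height = 1 + (2.08-1)·6.25/17 = 1.397059
θ = twist·z/height = 327°·6.25/17 = 120.2206° = 2.098245 rad
cos θ = -0.503330, sin θ = 0.864094 (intermediates below are computed at full precision and shown rounded to 5 d.p.)
v1: (-4.5,-0.5) → rotate → (2.69703,-3.63676) → ×s → (3.76792,-5.08076) → (3.77,-5.08)
v2: (3,-4) → rotate → (1.94638,4.60560) → ×s → (2.71921,6.43430) → (2.72,6.43)
v3: (5,-4) → rotate → (0.93972,6.33379) → ×s → (1.31285,8.84868) → (1.31,8.85)
v4: (4,2) → rotate → (-3.74151,2.44972) → ×s → (-5.22711,3.42240) → (-5.23,3.42)
v5: (2,3.5) → rotate → (-4.03099,-0.03347) → ×s → (-5.63153,-0.04676) → (-5.63,-0.05)
v6: (-1.5,2.5) → rotate → (-1.40524,-2.55447) → ×s → (-1.96320,-3.56874) → (-1.96,-3.57)

Cross-section at z=6.25: (3.77,-5.08) (2.72,6.43) (1.31,8.85) (-5.23,3.42) (-5.63,-0.05) (-1.96,-3.57)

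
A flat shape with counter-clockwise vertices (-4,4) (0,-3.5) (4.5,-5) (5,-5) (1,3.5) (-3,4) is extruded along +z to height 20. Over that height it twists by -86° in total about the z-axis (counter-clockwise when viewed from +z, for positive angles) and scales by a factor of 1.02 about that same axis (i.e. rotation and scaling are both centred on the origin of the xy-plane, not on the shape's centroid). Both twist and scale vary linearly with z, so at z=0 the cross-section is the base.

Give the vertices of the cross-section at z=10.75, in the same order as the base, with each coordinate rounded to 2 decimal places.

t = z/height = 10.75/20 = 0.5375
s = 1 + (scale-1)·z/height = 1 + (1.02-1)·10.75/20 = 1.010750
θ = twist·z/height = -86°·10.75/20 = -46.2250° = -0.806778 rad
cos θ = 0.691828, sin θ = -0.722062 (intermediates below are computed at full precision and shown rounded to 5 d.p.)
v1: (-4,4) → rotate → (0.12094,5.65556) → ×s → (0.12224,5.71636) → (0.12,5.72)
v2: (0,-3.5) → rotate → (-2.52722,-2.42140) → ×s → (-2.55439,-2.44743) → (-2.55,-2.45)
v3: (4.5,-5) → rotate → (-0.49708,-6.70842) → ×s → (-0.50243,-6.78054) → (-0.50,-6.78)
v4: (5,-5) → rotate → (-0.15117,-7.06945) → ×s → (-0.15279,-7.14545) → (-0.15,-7.15)
v5: (1,3.5) → rotate → (3.21905,1.69934) → ×s → (3.25365,1.71760) → (3.25,1.72)
v6: (-3,4) → rotate → (0.81276,4.93350) → ×s → (0.82150,4.98653) → (0.82,4.99)

Cross-section at z=10.75: (0.12,5.72) (-2.55,-2.45) (-0.50,-6.78) (-0.15,-7.15) (3.25,1.72) (0.82,4.99)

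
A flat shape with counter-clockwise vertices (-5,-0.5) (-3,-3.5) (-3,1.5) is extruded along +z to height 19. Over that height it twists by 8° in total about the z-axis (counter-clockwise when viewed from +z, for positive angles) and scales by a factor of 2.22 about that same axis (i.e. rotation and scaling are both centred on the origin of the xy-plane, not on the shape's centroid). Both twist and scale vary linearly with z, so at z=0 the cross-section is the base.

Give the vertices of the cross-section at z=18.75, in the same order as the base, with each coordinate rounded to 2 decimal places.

Cross-section at z=18.75: (-10.76,-2.61) (-5.49,-8.55) (-7.00,2.37)

t = z/height = 18.75/19 = 0.986842
s = 1 + (scale-1)·z/height = 1 + (2.22-1)·18.75/19 = 2.203947
θ = twist·z/height = 8°·18.75/19 = 7.8947° = 0.137789 rad
cos θ = 0.990522, sin θ = 0.137354 (intermediates below are computed at full precision and shown rounded to 5 d.p.)
v1: (-5,-0.5) → rotate → (-4.88393,-1.18203) → ×s → (-10.76393,-2.60513) → (-10.76,-2.61)
v2: (-3,-3.5) → rotate → (-2.49083,-3.87889) → ×s → (-5.48966,-8.54886) → (-5.49,-8.55)
v3: (-3,1.5) → rotate → (-3.17760,1.07372) → ×s → (-7.00326,2.36643) → (-7.00,2.37)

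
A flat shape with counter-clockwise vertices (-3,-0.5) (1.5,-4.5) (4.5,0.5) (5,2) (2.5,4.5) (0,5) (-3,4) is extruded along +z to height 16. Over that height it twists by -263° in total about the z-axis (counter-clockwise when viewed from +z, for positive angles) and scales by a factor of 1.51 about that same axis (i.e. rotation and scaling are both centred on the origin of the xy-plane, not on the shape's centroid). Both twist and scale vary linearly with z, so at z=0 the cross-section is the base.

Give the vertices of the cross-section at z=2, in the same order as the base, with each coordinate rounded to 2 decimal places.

Cross-section at z=2: (-2.97,1.29) (-1.26,-4.89) (4.31,-2.15) (5.62,-1.10) (4.83,2.58) (2.89,4.47) (-0.37,5.31)

t = z/height = 2/16 = 0.125
s = 1 + (scale-1)·z/height = 1 + (1.51-1)·2/16 = 1.063750
θ = twist·z/height = -263°·2/16 = -32.8750° = -0.573777 rad
cos θ = 0.839857, sin θ = -0.542808 (intermediates below are computed at full precision and shown rounded to 5 d.p.)
v1: (-3,-0.5) → rotate → (-2.79097,1.20850) → ×s → (-2.96890,1.28554) → (-2.97,1.29)
v2: (1.5,-4.5) → rotate → (-1.18285,-4.59357) → ×s → (-1.25826,-4.88641) → (-1.26,-4.89)
v3: (4.5,0.5) → rotate → (4.05076,-2.02271) → ×s → (4.30900,-2.15166) → (4.31,-2.15)
v4: (5,2) → rotate → (5.28490,-1.03433) → ×s → (5.62181,-1.10026) → (5.62,-1.10)
v5: (2.5,4.5) → rotate → (4.54228,2.42234) → ×s → (4.83185,2.57676) → (4.83,2.58)
v6: (0,5) → rotate → (2.71404,4.19928) → ×s → (2.88706,4.46699) → (2.89,4.47)
v7: (-3,4) → rotate → (-0.34834,4.98785) → ×s → (-0.37054,5.30583) → (-0.37,5.31)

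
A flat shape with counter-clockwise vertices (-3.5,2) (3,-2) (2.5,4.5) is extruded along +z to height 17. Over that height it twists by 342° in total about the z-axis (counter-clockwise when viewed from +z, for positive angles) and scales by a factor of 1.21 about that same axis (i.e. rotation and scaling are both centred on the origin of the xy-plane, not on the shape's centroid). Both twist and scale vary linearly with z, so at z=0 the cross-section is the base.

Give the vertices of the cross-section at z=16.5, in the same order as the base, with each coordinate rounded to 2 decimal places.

Cross-section at z=16.5: (-2.59,4.11) (2.05,-3.82) (5.20,3.36)

t = z/height = 16.5/17 = 0.970588
s = 1 + (scale-1)·z/height = 1 + (1.21-1)·16.5/17 = 1.203824
θ = twist·z/height = 342°·16.5/17 = 331.9412° = 5.793466 rad
cos θ = 0.882465, sin θ = -0.470378 (intermediates below are computed at full precision and shown rounded to 5 d.p.)
v1: (-3.5,2) → rotate → (-2.14787,3.41125) → ×s → (-2.58566,4.10655) → (-2.59,4.11)
v2: (3,-2) → rotate → (1.70664,-3.17606) → ×s → (2.05449,-3.82342) → (2.05,-3.82)
v3: (2.5,4.5) → rotate → (4.32286,2.79515) → ×s → (5.20396,3.36487) → (5.20,3.36)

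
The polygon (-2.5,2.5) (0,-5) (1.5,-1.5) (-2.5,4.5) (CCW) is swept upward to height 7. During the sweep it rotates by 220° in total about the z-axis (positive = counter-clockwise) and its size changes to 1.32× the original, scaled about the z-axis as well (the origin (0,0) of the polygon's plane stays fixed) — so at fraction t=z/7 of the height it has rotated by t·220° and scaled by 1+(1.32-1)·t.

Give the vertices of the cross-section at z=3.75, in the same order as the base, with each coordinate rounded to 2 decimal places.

t = z/height = 3.75/7 = 0.535714
s = 1 + (scale-1)·z/height = 1 + (1.32-1)·3.75/7 = 1.171429
θ = twist·z/height = 220°·3.75/7 = 117.8571° = 2.056995 rad
cos θ = -0.467269, sin θ = 0.884115 (intermediates below are computed at full precision and shown rounded to 5 d.p.)
v1: (-2.5,2.5) → rotate → (-1.04212,-3.37846) → ×s → (-1.22077,-3.95762) → (-1.22,-3.96)
v2: (0,-5) → rotate → (4.42058,2.33634) → ×s → (5.17839,2.73686) → (5.18,2.74)
v3: (1.5,-1.5) → rotate → (0.62527,2.02708) → ×s → (0.73246,2.37457) → (0.73,2.37)
v4: (-2.5,4.5) → rotate → (-2.81035,-4.31300) → ×s → (-3.29212,-5.05237) → (-3.29,-5.05)

Cross-section at z=3.75: (-1.22,-3.96) (5.18,2.74) (0.73,2.37) (-3.29,-5.05)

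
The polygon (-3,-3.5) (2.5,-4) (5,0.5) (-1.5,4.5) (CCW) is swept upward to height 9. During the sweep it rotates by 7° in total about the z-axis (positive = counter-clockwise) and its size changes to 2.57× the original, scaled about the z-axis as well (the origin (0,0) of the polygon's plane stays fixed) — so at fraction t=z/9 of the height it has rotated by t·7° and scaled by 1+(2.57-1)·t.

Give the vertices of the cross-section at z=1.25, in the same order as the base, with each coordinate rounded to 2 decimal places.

t = z/height = 1.25/9 = 0.138889
s = 1 + (scale-1)·z/height = 1 + (2.57-1)·1.25/9 = 1.218056
θ = twist·z/height = 7°·1.25/9 = 0.9722° = 0.016968 rad
cos θ = 0.999856, sin θ = 0.016968 (intermediates below are computed at full precision and shown rounded to 5 d.p.)
v1: (-3,-3.5) → rotate → (-2.94018,-3.55040) → ×s → (-3.58130,-4.32458) → (-3.58,-4.32)
v2: (2.5,-4) → rotate → (2.56751,-3.95700) → ×s → (3.12737,-4.81985) → (3.13,-4.82)
v3: (5,0.5) → rotate → (4.99080,0.58477) → ×s → (6.07907,0.71228) → (6.08,0.71)
v4: (-1.5,4.5) → rotate → (-1.57614,4.47390) → ×s → (-1.91982,5.44946) → (-1.92,5.45)

Cross-section at z=1.25: (-3.58,-4.32) (3.13,-4.82) (6.08,0.71) (-1.92,5.45)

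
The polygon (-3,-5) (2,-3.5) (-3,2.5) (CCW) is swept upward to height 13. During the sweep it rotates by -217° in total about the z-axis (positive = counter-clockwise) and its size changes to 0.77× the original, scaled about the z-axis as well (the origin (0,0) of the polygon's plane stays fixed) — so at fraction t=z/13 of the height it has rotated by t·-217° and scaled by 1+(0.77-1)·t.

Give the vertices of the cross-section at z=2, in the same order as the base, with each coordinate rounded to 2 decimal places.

t = z/height = 2/13 = 0.153846
s = 1 + (scale-1)·z/height = 1 + (0.77-1)·2/13 = 0.964615
θ = twist·z/height = -217°·2/13 = -33.3846° = -0.582671 rad
cos θ = 0.834996, sin θ = -0.550257 (intermediates below are computed at full precision and shown rounded to 5 d.p.)
v1: (-3,-5) → rotate → (-5.25627,-2.52421) → ×s → (-5.07028,-2.43489) → (-5.07,-2.43)
v2: (2,-3.5) → rotate → (-0.25591,-4.02300) → ×s → (-0.24685,-3.88065) → (-0.25,-3.88)
v3: (-3,2.5) → rotate → (-1.12935,3.73826) → ×s → (-1.08938,3.60598) → (-1.09,3.61)

Cross-section at z=2: (-5.07,-2.43) (-0.25,-3.88) (-1.09,3.61)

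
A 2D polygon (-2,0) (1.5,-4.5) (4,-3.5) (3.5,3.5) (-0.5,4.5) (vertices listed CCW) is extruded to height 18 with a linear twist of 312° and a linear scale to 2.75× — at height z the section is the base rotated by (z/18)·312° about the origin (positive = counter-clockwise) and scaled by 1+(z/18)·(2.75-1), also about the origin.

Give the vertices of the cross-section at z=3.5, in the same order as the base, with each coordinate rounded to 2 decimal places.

Cross-section at z=3.5: (-1.31,-2.34) (6.24,-1.20) (6.72,2.38) (-1.79,6.39) (-5.59,2.37)

t = z/height = 3.5/18 = 0.194444
s = 1 + (scale-1)·z/height = 1 + (2.75-1)·3.5/18 = 1.340278
θ = twist·z/height = 312°·3.5/18 = 60.6667° = 1.058833 rad
cos θ = 0.489890, sin θ = 0.871784 (intermediates below are computed at full precision and shown rounded to 5 d.p.)
v1: (-2,0) → rotate → (-0.97978,-1.74357) → ×s → (-1.31318,-2.33687) → (-1.31,-2.34)
v2: (1.5,-4.5) → rotate → (4.65786,-0.89683) → ×s → (6.24283,-1.20200) → (6.24,-1.20)
v3: (4,-3.5) → rotate → (5.01080,1.77252) → ×s → (6.71587,2.37567) → (6.72,2.38)
v4: (3.5,3.5) → rotate → (-1.33663,4.76586) → ×s → (-1.79146,6.38758) → (-1.79,6.39)
v5: (-0.5,4.5) → rotate → (-4.16797,1.76861) → ×s → (-5.58624,2.37043) → (-5.59,2.37)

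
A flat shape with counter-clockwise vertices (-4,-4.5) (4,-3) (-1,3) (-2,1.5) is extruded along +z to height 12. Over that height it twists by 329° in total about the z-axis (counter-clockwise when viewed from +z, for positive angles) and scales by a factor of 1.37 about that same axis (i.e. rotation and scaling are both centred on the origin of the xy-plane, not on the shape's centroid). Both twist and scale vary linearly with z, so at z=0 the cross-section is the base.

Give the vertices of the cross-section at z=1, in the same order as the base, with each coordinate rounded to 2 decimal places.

t = z/height = 1/12 = 0.0833333
s = 1 + (scale-1)·z/height = 1 + (1.37-1)·1/12 = 1.030833
θ = twist·z/height = 329°·1/12 = 27.4167° = 0.478511 rad
cos θ = 0.887681, sin θ = 0.460458 (intermediates below are computed at full precision and shown rounded to 5 d.p.)
v1: (-4,-4.5) → rotate → (-1.47866,-5.83640) → ×s → (-1.52426,-6.01635) → (-1.52,-6.02)
v2: (4,-3) → rotate → (4.93210,-0.82121) → ×s → (5.08417,-0.84653) → (5.08,-0.85)
v3: (-1,3) → rotate → (-2.26906,2.20259) → ×s → (-2.33902,2.27050) → (-2.34,2.27)
v4: (-2,1.5) → rotate → (-2.46605,0.41061) → ×s → (-2.54209,0.42327) → (-2.54,0.42)

Cross-section at z=1: (-1.52,-6.02) (5.08,-0.85) (-2.34,2.27) (-2.54,0.42)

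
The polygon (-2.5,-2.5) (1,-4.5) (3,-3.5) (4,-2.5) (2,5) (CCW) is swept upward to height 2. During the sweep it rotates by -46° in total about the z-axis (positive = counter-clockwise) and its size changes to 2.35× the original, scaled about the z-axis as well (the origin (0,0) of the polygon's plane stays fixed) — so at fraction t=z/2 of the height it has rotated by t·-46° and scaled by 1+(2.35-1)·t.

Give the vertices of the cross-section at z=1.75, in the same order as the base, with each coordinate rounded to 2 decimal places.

Cross-section at z=1.75: (-7.69,-0.64) (-4.68,-8.90) (0.06,-10.05) (3.14,-9.80) (10.38,5.51)

t = z/height = 1.75/2 = 0.875
s = 1 + (scale-1)·z/height = 1 + (2.35-1)·1.75/2 = 2.181250
θ = twist·z/height = -46°·1.75/2 = -40.2500° = -0.702495 rad
cos θ = 0.763232, sin θ = -0.646124 (intermediates below are computed at full precision and shown rounded to 5 d.p.)
v1: (-2.5,-2.5) → rotate → (-3.52339,-0.29277) → ×s → (-7.68540,-0.63861) → (-7.69,-0.64)
v2: (1,-4.5) → rotate → (-2.14433,-4.08067) → ×s → (-4.67731,-8.90096) → (-4.68,-8.90)
v3: (3,-3.5) → rotate → (0.02826,-4.60969) → ×s → (0.06165,-10.05488) → (0.06,-10.05)
v4: (4,-2.5) → rotate → (1.43762,-4.49258) → ×s → (3.13581,-9.79943) → (3.14,-9.80)
v5: (2,5) → rotate → (4.75708,2.52391) → ×s → (10.37639,5.50529) → (10.38,5.51)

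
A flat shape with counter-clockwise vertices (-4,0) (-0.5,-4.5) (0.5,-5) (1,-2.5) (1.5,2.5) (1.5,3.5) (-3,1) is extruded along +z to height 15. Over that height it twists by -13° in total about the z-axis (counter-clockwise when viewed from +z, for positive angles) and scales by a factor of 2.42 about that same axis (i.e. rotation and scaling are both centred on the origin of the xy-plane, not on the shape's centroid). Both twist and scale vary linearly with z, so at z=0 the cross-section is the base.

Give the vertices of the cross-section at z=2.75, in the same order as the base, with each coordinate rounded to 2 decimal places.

t = z/height = 2.75/15 = 0.183333
s = 1 + (scale-1)·z/height = 1 + (2.42-1)·2.75/15 = 1.260333
θ = twist·z/height = -13°·2.75/15 = -2.3833° = -0.041597 rad
cos θ = 0.999135, sin θ = -0.041585 (intermediates below are computed at full precision and shown rounded to 5 d.p.)
v1: (-4,0) → rotate → (-3.99654,0.16634) → ×s → (-5.03697,0.20964) → (-5.04,0.21)
v2: (-0.5,-4.5) → rotate → (-0.68670,-4.47531) → ×s → (-0.86547,-5.64039) → (-0.87,-5.64)
v3: (0.5,-5) → rotate → (0.29164,-5.01647) → ×s → (0.36757,-6.32242) → (0.37,-6.32)
v4: (1,-2.5) → rotate → (0.89517,-2.53942) → ×s → (1.12822,-3.20052) → (1.13,-3.20)
v5: (1.5,2.5) → rotate → (1.60267,2.43546) → ×s → (2.01989,3.06949) → (2.02,3.07)
v6: (1.5,3.5) → rotate → (1.64425,3.43459) → ×s → (2.07230,4.32873) → (2.07,4.33)
v7: (-3,1) → rotate → (-2.95582,1.12389) → ×s → (-3.72532,1.41648) → (-3.73,1.42)

Cross-section at z=2.75: (-5.04,0.21) (-0.87,-5.64) (0.37,-6.32) (1.13,-3.20) (2.02,3.07) (2.07,4.33) (-3.73,1.42)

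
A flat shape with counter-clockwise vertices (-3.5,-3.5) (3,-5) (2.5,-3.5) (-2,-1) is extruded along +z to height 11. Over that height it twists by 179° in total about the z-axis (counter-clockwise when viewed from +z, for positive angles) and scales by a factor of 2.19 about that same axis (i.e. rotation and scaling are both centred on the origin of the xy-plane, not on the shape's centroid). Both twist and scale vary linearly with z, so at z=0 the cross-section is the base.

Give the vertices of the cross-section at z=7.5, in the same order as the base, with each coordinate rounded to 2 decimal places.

t = z/height = 7.5/11 = 0.681818
s = 1 + (scale-1)·z/height = 1 + (2.19-1)·7.5/11 = 1.811364
θ = twist·z/height = 179°·7.5/11 = 122.0455° = 2.130095 rad
cos θ = -0.530592, sin θ = 0.847627 (intermediates below are computed at full precision and shown rounded to 5 d.p.)
v1: (-3.5,-3.5) → rotate → (4.82377,-1.10962) → ×s → (8.73760,-2.00993) → (8.74,-2.01)
v2: (3,-5) → rotate → (2.64636,5.19584) → ×s → (4.79352,9.41156) → (4.79,9.41)
v3: (2.5,-3.5) → rotate → (1.64022,3.97614) → ×s → (2.97103,7.20224) → (2.97,7.20)
v4: (-2,-1) → rotate → (1.90881,-1.16466) → ×s → (3.45755,-2.10963) → (3.46,-2.11)

Cross-section at z=7.5: (8.74,-2.01) (4.79,9.41) (2.97,7.20) (3.46,-2.11)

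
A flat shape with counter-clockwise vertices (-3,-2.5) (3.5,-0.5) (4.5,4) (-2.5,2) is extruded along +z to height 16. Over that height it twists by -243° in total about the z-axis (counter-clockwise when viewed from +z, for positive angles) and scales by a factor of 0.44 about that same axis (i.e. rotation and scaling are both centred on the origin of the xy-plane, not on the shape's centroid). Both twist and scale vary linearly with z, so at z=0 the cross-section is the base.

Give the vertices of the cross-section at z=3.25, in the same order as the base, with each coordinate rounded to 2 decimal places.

Cross-section at z=3.25: (-3.41,0.57) (1.68,-2.64) (5.29,-0.72) (-0.10,2.84)

t = z/height = 3.25/16 = 0.203125
s = 1 + (scale-1)·z/height = 1 + (0.44-1)·3.25/16 = 0.886250
θ = twist·z/height = -243°·3.25/16 = -49.3594° = -0.861484 rad
cos θ = 0.651312, sin θ = -0.758810 (intermediates below are computed at full precision and shown rounded to 5 d.p.)
v1: (-3,-2.5) → rotate → (-3.85096,0.64815) → ×s → (-3.41291,0.57442) → (-3.41,0.57)
v2: (3.5,-0.5) → rotate → (1.90019,-2.98149) → ×s → (1.68404,-2.64235) → (1.68,-2.64)
v3: (4.5,4) → rotate → (5.96614,-0.80939) → ×s → (5.28750,-0.71733) → (5.29,-0.72)
v4: (-2.5,2) → rotate → (-0.11066,3.19965) → ×s → (-0.09807,2.83569) → (-0.10,2.84)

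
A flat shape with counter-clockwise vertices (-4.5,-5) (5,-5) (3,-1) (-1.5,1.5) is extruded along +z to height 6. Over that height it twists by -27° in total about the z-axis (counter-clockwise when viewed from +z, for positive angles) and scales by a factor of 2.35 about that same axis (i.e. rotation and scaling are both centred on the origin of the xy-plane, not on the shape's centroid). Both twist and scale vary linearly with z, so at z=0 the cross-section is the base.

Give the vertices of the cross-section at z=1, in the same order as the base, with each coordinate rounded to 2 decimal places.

t = z/height = 1/6 = 0.166667
s = 1 + (scale-1)·z/height = 1 + (2.35-1)·1/6 = 1.225000
θ = twist·z/height = -27°·1/6 = -4.5000° = -0.078540 rad
cos θ = 0.996917, sin θ = -0.078459 (intermediates below are computed at full precision and shown rounded to 5 d.p.)
v1: (-4.5,-5) → rotate → (-4.87842,-4.63152) → ×s → (-5.97607,-5.67361) → (-5.98,-5.67)
v2: (5,-5) → rotate → (4.59229,-5.37688) → ×s → (5.62556,-6.58668) → (5.63,-6.59)
v3: (3,-1) → rotate → (2.91229,-1.23229) → ×s → (3.56756,-1.50956) → (3.57,-1.51)
v4: (-1.5,1.5) → rotate → (-1.37769,1.61306) → ×s → (-1.68767,1.97600) → (-1.69,1.98)

Cross-section at z=1: (-5.98,-5.67) (5.63,-6.59) (3.57,-1.51) (-1.69,1.98)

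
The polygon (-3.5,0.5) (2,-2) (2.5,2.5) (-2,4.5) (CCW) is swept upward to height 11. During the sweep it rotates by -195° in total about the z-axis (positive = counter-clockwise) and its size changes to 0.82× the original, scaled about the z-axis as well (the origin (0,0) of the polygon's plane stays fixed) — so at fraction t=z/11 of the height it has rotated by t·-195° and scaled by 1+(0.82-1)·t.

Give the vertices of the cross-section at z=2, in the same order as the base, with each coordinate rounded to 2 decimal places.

t = z/height = 2/11 = 0.181818
s = 1 + (scale-1)·z/height = 1 + (0.82-1)·2/11 = 0.967273
θ = twist·z/height = -195°·2/11 = -35.4545° = -0.618799 rad
cos θ = 0.814576, sin θ = -0.580057 (intermediates below are computed at full precision and shown rounded to 5 d.p.)
v1: (-3.5,0.5) → rotate → (-2.56099,2.43749) → ×s → (-2.47717,2.35771) → (-2.48,2.36)
v2: (2,-2) → rotate → (0.46904,-2.78927) → ×s → (0.45369,-2.69798) → (0.45,-2.70)
v3: (2.5,2.5) → rotate → (3.48658,0.58630) → ×s → (3.37248,0.56711) → (3.37,0.57)
v4: (-2,4.5) → rotate → (0.98110,4.82571) → ×s → (0.94900,4.66777) → (0.95,4.67)

Cross-section at z=2: (-2.48,2.36) (0.45,-2.70) (3.37,0.57) (0.95,4.67)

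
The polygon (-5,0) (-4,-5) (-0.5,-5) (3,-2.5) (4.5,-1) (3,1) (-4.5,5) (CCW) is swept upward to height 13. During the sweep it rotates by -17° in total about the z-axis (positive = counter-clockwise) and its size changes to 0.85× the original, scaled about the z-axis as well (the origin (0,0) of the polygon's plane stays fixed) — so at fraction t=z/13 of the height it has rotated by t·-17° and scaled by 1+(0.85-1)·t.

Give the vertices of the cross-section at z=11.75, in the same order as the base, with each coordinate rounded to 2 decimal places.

t = z/height = 11.75/13 = 0.903846
s = 1 + (scale-1)·z/height = 1 + (0.85-1)·11.75/13 = 0.864423
θ = twist·z/height = -17°·11.75/13 = -15.3654° = -0.268177 rad
cos θ = 0.964256, sin θ = -0.264974 (intermediates below are computed at full precision and shown rounded to 5 d.p.)
v1: (-5,0) → rotate → (-4.82128,1.32487) → ×s → (-4.16762,1.14525) → (-4.17,1.15)
v2: (-4,-5) → rotate → (-5.18189,-3.76138) → ×s → (-4.47935,-3.25143) → (-4.48,-3.25)
v3: (-0.5,-5) → rotate → (-1.80700,-4.68879) → ×s → (-1.56201,-4.05310) → (-1.56,-4.05)
v4: (3,-2.5) → rotate → (2.23033,-3.20556) → ×s → (1.92795,-2.77096) → (1.93,-2.77)
v5: (4.5,-1) → rotate → (4.07418,-2.15664) → ×s → (3.52181,-1.86425) → (3.52,-1.86)
v6: (3,1) → rotate → (3.15774,0.16933) → ×s → (2.72962,0.14638) → (2.73,0.15)
v7: (-4.5,5) → rotate → (-3.01428,6.01366) → ×s → (-2.60562,5.19835) → (-2.61,5.20)

Cross-section at z=11.75: (-4.17,1.15) (-4.48,-3.25) (-1.56,-4.05) (1.93,-2.77) (3.52,-1.86) (2.73,0.15) (-2.61,5.20)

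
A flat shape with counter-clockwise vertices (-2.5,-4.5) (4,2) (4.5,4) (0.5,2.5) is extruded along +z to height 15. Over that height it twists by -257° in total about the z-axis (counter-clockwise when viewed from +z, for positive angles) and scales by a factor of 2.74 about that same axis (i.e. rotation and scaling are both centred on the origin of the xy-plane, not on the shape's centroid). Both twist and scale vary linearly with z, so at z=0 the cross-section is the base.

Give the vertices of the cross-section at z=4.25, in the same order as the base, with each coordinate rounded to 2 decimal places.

t = z/height = 4.25/15 = 0.283333
s = 1 + (scale-1)·z/height = 1 + (2.74-1)·4.25/15 = 1.493000
θ = twist·z/height = -257°·4.25/15 = -72.8167° = -1.270891 rad
cos θ = 0.295430, sin θ = -0.955364 (intermediates below are computed at full precision and shown rounded to 5 d.p.)
v1: (-2.5,-4.5) → rotate → (-5.03771,1.05898) → ×s → (-7.52131,1.58105) → (-7.52,1.58)
v2: (4,2) → rotate → (3.09245,-3.23060) → ×s → (4.61703,-4.82328) → (4.62,-4.82)
v3: (4.5,4) → rotate → (5.15089,-3.11742) → ×s → (7.69028,-4.65431) → (7.69,-4.65)
v4: (0.5,2.5) → rotate → (2.53613,0.26089) → ×s → (3.78644,0.38951) → (3.79,0.39)

Cross-section at z=4.25: (-7.52,1.58) (4.62,-4.82) (7.69,-4.65) (3.79,0.39)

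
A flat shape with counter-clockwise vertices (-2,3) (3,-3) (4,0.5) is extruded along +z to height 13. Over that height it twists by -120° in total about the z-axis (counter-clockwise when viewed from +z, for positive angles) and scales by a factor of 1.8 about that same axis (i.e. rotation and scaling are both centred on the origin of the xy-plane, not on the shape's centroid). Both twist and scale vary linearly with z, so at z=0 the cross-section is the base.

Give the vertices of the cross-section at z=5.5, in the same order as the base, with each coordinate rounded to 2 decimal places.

t = z/height = 5.5/13 = 0.423077
s = 1 + (scale-1)·z/height = 1 + (1.8-1)·5.5/13 = 1.338462
θ = twist·z/height = -120°·5.5/13 = -50.7692° = -0.886090 rad
cos θ = 0.632445, sin θ = -0.774605 (intermediates below are computed at full precision and shown rounded to 5 d.p.)
v1: (-2,3) → rotate → (1.05892,3.44655) → ×s → (1.41733,4.61307) → (1.42,4.61)
v2: (3,-3) → rotate → (-0.42648,-4.22115) → ×s → (-0.57083,-5.64985) → (-0.57,-5.65)
v3: (4,0.5) → rotate → (2.91708,-2.78220) → ×s → (3.90440,-3.72386) → (3.90,-3.72)

Cross-section at z=5.5: (1.42,4.61) (-0.57,-5.65) (3.90,-3.72)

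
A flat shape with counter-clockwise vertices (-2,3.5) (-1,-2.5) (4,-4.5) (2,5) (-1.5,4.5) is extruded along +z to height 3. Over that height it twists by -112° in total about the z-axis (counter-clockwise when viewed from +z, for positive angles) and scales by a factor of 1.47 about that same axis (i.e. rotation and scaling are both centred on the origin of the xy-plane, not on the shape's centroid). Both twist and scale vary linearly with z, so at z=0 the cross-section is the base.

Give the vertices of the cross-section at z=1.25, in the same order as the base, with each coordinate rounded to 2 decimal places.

Cross-section at z=1.25: (1.40,4.61) (-3.00,-1.18) (-0.63,-7.17) (5.99,2.36) (2.68,5.00)

t = z/height = 1.25/3 = 0.416667
s = 1 + (scale-1)·z/height = 1 + (1.47-1)·1.25/3 = 1.195833
θ = twist·z/height = -112°·1.25/3 = -46.6667° = -0.814487 rad
cos θ = 0.686242, sin θ = -0.727374 (intermediates below are computed at full precision and shown rounded to 5 d.p.)
v1: (-2,3.5) → rotate → (1.17332,3.85659) → ×s → (1.40310,4.61184) → (1.40,4.61)
v2: (-1,-2.5) → rotate → (-2.50468,-0.98823) → ×s → (-2.99517,-1.18176) → (-3.00,-1.18)
v3: (4,-4.5) → rotate → (-0.52821,-5.99758) → ×s → (-0.63166,-7.17211) → (-0.63,-7.17)
v4: (2,5) → rotate → (5.00935,1.97646) → ×s → (5.99035,2.36352) → (5.99,2.36)
v5: (-1.5,4.5) → rotate → (2.24382,4.17915) → ×s → (2.68323,4.99756) → (2.68,5.00)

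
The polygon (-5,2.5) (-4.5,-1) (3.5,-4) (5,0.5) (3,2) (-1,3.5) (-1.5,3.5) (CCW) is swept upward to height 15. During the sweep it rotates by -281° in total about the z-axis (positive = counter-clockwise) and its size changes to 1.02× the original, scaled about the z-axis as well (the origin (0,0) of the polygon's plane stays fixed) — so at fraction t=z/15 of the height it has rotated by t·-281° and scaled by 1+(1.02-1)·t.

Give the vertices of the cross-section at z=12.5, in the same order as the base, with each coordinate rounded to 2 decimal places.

t = z/height = 12.5/15 = 0.833333
s = 1 + (scale-1)·z/height = 1 + (1.02-1)·12.5/15 = 1.016667
θ = twist·z/height = -281°·12.5/15 = -234.1667° = -4.086979 rad
cos θ = -0.585429, sin θ = 0.810723 (intermediates below are computed at full precision and shown rounded to 5 d.p.)
v1: (-5,2.5) → rotate → (0.90034,-5.51719) → ×s → (0.91534,-5.60914) → (0.92,-5.61)
v2: (-4.5,-1) → rotate → (3.44516,-3.06283) → ×s → (3.50258,-3.11387) → (3.50,-3.11)
v3: (3.5,-4) → rotate → (1.19389,5.17925) → ×s → (1.21379,5.26557) → (1.21,5.27)
v4: (5,0.5) → rotate → (-3.33251,3.76090) → ×s → (-3.38805,3.82358) → (-3.39,3.82)
v5: (3,2) → rotate → (-3.37774,1.26131) → ×s → (-3.43403,1.28233) → (-3.43,1.28)
v6: (-1,3.5) → rotate → (-2.25210,-2.85973) → ×s → (-2.28964,-2.90739) → (-2.29,-2.91)
v7: (-1.5,3.5) → rotate → (-1.95939,-3.26509) → ×s → (-1.99204,-3.31951) → (-1.99,-3.32)

Cross-section at z=12.5: (0.92,-5.61) (3.50,-3.11) (1.21,5.27) (-3.39,3.82) (-3.43,1.28) (-2.29,-2.91) (-1.99,-3.32)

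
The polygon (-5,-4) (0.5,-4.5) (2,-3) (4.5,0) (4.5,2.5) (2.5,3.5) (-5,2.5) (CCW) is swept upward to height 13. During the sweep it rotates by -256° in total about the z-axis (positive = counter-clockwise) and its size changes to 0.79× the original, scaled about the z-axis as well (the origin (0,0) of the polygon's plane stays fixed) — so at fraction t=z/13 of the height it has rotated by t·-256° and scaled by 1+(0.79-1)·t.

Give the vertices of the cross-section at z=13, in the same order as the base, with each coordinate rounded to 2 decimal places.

t = z/height = 13/13 = 1
s = 1 + (scale-1)·z/height = 1 + (0.79-1)·13/13 = 0.790000
θ = twist·z/height = -256°·13/13 = -256.0000° = -4.468043 rad
cos θ = -0.241922, sin θ = 0.970296 (intermediates below are computed at full precision and shown rounded to 5 d.p.)
v1: (-5,-4) → rotate → (5.09079,-3.88379) → ×s → (4.02173,-3.06819) → (4.02,-3.07)
v2: (0.5,-4.5) → rotate → (4.24537,1.57380) → ×s → (3.35384,1.24330) → (3.35,1.24)
v3: (2,-3) → rotate → (2.42704,2.66636) → ×s → (1.91736,2.10642) → (1.92,2.11)
v4: (4.5,0) → rotate → (-1.08865,4.36633) → ×s → (-0.86003,3.44940) → (-0.86,3.45)
v5: (4.5,2.5) → rotate → (-3.51439,3.76153) → ×s → (-2.77637,2.97161) → (-2.78,2.97)
v6: (2.5,3.5) → rotate → (-4.00084,1.57901) → ×s → (-3.16066,1.24742) → (-3.16,1.25)
v7: (-5,2.5) → rotate → (-1.21613,-5.45628) → ×s → (-0.96074,-4.31046) → (-0.96,-4.31)

Cross-section at z=13: (4.02,-3.07) (3.35,1.24) (1.92,2.11) (-0.86,3.45) (-2.78,2.97) (-3.16,1.25) (-0.96,-4.31)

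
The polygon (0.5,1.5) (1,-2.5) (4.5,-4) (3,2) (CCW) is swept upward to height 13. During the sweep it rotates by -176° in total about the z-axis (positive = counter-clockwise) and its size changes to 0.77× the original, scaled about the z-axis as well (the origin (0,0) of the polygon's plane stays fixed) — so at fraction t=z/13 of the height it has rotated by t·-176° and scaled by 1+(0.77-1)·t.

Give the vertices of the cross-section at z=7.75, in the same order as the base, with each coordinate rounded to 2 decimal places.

t = z/height = 7.75/13 = 0.596154
s = 1 + (scale-1)·z/height = 1 + (0.77-1)·7.75/13 = 0.862885
θ = twist·z/height = -176°·7.75/13 = -104.9231° = -1.831253 rad
cos θ = -0.257522, sin θ = -0.966272 (intermediates below are computed at full precision and shown rounded to 5 d.p.)
v1: (0.5,1.5) → rotate → (1.32065,-0.86942) → ×s → (1.13957,-0.75021) → (1.14,-0.75)
v2: (1,-2.5) → rotate → (-2.67320,-0.32247) → ×s → (-2.30667,-0.27825) → (-2.31,-0.28)
v3: (4.5,-4) → rotate → (-5.02394,-3.31814) → ×s → (-4.33508,-2.86317) → (-4.34,-2.86)
v4: (3,2) → rotate → (1.15998,-3.41386) → ×s → (1.00093,-2.94577) → (1.00,-2.95)

Cross-section at z=7.75: (1.14,-0.75) (-2.31,-0.28) (-4.34,-2.86) (1.00,-2.95)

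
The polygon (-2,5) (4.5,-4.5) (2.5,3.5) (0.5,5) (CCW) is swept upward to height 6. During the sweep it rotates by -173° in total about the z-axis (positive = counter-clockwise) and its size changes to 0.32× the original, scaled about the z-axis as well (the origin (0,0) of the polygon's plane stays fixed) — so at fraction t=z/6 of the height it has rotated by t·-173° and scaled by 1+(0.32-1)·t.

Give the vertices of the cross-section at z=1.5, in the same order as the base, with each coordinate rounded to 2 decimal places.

t = z/height = 1.5/6 = 0.25
s = 1 + (scale-1)·z/height = 1 + (0.32-1)·1.5/6 = 0.830000
θ = twist·z/height = -173°·1.5/6 = -43.2500° = -0.754855 rad
cos θ = 0.728371, sin θ = -0.685183 (intermediates below are computed at full precision and shown rounded to 5 d.p.)
v1: (-2,5) → rotate → (1.96917,5.01222) → ×s → (1.63441,4.16014) → (1.63,4.16)
v2: (4.5,-4.5) → rotate → (0.19435,-6.36099) → ×s → (0.16131,-5.27962) → (0.16,-5.28)
v3: (2.5,3.5) → rotate → (4.21907,0.83634) → ×s → (3.50183,0.69416) → (3.50,0.69)
v4: (0.5,5) → rotate → (3.79010,3.29926) → ×s → (3.14578,2.73839) → (3.15,2.74)

Cross-section at z=1.5: (1.63,4.16) (0.16,-5.28) (3.50,0.69) (3.15,2.74)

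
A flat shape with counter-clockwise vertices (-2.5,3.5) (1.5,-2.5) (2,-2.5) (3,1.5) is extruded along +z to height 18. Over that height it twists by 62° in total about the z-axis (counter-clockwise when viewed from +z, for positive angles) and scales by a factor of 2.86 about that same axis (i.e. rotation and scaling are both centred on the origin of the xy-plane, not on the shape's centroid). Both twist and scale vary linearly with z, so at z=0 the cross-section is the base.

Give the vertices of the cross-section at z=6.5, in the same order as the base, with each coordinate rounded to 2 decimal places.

t = z/height = 6.5/18 = 0.361111
s = 1 + (scale-1)·z/height = 1 + (2.86-1)·6.5/18 = 1.671667
θ = twist·z/height = 62°·6.5/18 = 22.3889° = 0.390760 rad
cos θ = 0.924620, sin θ = 0.380891 (intermediates below are computed at full precision and shown rounded to 5 d.p.)
v1: (-2.5,3.5) → rotate → (-3.64467,2.28394) → ×s → (-6.09267,3.81799) → (-6.09,3.82)
v2: (1.5,-2.5) → rotate → (2.33916,-1.74021) → ×s → (3.91029,-2.90906) → (3.91,-2.91)
v3: (2,-2.5) → rotate → (2.80147,-1.54977) → ×s → (4.68312,-2.59069) → (4.68,-2.59)
v4: (3,1.5) → rotate → (2.20252,2.52960) → ×s → (3.68188,4.22865) → (3.68,4.23)

Cross-section at z=6.5: (-6.09,3.82) (3.91,-2.91) (4.68,-2.59) (3.68,4.23)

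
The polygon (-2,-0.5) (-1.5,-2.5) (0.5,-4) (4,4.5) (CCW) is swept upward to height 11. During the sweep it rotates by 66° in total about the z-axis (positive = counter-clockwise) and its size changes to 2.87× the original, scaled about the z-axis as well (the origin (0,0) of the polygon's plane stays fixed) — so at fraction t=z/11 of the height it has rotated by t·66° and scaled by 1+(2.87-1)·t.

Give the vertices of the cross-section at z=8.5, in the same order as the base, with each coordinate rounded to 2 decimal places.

t = z/height = 8.5/11 = 0.772727
s = 1 + (scale-1)·z/height = 1 + (2.87-1)·8.5/11 = 2.445000
θ = twist·z/height = 66°·8.5/11 = 51.0000° = 0.890118 rad
cos θ = 0.629320, sin θ = 0.777146 (intermediates below are computed at full precision and shown rounded to 5 d.p.)
v1: (-2,-0.5) → rotate → (-0.87007,-1.86895) → ×s → (-2.12732,-4.56959) → (-2.13,-4.57)
v2: (-1.5,-2.5) → rotate → (0.99888,-2.73902) → ×s → (2.44227,-6.69690) → (2.44,-6.70)
v3: (0.5,-4) → rotate → (3.42324,-2.12871) → ×s → (8.36983,-5.20469) → (8.37,-5.20)
v4: (4,4.5) → rotate → (-0.97988,5.94053) → ×s → (-2.39580,14.52459) → (-2.40,14.52)

Cross-section at z=8.5: (-2.13,-4.57) (2.44,-6.70) (8.37,-5.20) (-2.40,14.52)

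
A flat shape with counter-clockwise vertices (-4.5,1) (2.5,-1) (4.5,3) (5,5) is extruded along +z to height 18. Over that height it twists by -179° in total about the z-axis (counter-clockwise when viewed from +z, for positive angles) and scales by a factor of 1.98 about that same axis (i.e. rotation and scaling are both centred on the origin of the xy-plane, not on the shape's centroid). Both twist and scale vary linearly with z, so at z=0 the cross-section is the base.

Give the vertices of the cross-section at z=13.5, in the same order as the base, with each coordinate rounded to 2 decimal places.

t = z/height = 13.5/18 = 0.75
s = 1 + (scale-1)·z/height = 1 + (1.98-1)·13.5/18 = 1.735000
θ = twist·z/height = -179°·13.5/18 = -134.2500° = -2.343105 rad
cos θ = -0.697790, sin θ = -0.716302 (intermediates below are computed at full precision and shown rounded to 5 d.p.)
v1: (-4.5,1) → rotate → (3.85636,2.52557) → ×s → (6.69078,4.38186) → (6.69,4.38)
v2: (2.5,-1) → rotate → (-2.46078,-1.09296) → ×s → (-4.26945,-1.89629) → (-4.27,-1.90)
v3: (4.5,3) → rotate → (-0.99115,-5.31673) → ×s → (-1.71965,-9.22453) → (-1.72,-9.22)
v4: (5,5) → rotate → (0.09256,-7.07046) → ×s → (0.16059,-12.26725) → (0.16,-12.27)

Cross-section at z=13.5: (6.69,4.38) (-4.27,-1.90) (-1.72,-9.22) (0.16,-12.27)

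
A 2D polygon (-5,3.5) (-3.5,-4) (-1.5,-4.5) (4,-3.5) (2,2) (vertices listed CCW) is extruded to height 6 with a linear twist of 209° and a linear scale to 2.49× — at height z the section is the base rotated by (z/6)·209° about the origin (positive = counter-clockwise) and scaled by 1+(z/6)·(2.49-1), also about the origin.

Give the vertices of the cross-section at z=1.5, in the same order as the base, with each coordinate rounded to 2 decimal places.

t = z/height = 1.5/6 = 0.25
s = 1 + (scale-1)·z/height = 1 + (2.49-1)·1.5/6 = 1.372500
θ = twist·z/height = 209°·1.5/6 = 52.2500° = 0.911935 rad
cos θ = 0.612217, sin θ = 0.790690 (intermediates below are computed at full precision and shown rounded to 5 d.p.)
v1: (-5,3.5) → rotate → (-5.82850,-1.81069) → ×s → (-7.99962,-2.48517) → (-8.00,-2.49)
v2: (-3.5,-4) → rotate → (1.02000,-5.21628) → ×s → (1.39995,-7.15935) → (1.40,-7.16)
v3: (-1.5,-4.5) → rotate → (2.63978,-3.94101) → ×s → (3.62309,-5.40904) → (3.62,-5.41)
v4: (4,-3.5) → rotate → (5.21628,1.02000) → ×s → (7.15935,1.39995) → (7.16,1.40)
v5: (2,2) → rotate → (-0.35694,2.80581) → ×s → (-0.48991,3.85098) → (-0.49,3.85)

Cross-section at z=1.5: (-8.00,-2.49) (1.40,-7.16) (3.62,-5.41) (7.16,1.40) (-0.49,3.85)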